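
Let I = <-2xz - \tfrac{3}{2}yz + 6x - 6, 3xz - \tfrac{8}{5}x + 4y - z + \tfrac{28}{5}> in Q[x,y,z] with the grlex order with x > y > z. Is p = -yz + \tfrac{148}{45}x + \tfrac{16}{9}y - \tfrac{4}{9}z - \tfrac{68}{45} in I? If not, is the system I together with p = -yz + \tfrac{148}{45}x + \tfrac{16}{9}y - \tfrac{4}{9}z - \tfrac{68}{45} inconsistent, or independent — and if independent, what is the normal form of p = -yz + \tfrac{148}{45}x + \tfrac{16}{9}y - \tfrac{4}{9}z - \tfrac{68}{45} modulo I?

First compute the reduced Gröbner basis of I by Buchberger's algorithm.
f_1 = -2xz - \tfrac{3}{2}yz + 6x - 6, LT = xz.
f_2 = 3xz - \tfrac{8}{5}x + 4y - z + \tfrac{28}{5}, LT = xz.

S(f_1,f_2): lcm = xz. S = \tfrac{3}{4}yz - \tfrac{37}{15}x - \tfrac{4}{3}y + \tfrac{1}{3}z + \tfrac{17}{15}.
  leading term yz: no divisor's leading term divides it; move \tfrac{3}{4}yz to the remainder.
  leading term x: no divisor's leading term divides it; move -\tfrac{37}{15}x to the remainder.
  leading term y: no divisor's leading term divides it; move -\tfrac{4}{3}y to the remainder.
  leading term z: no divisor's leading term divides it; move \tfrac{1}{3}z to the remainder.
  leading term 1: no divisor's leading term divides it; move \tfrac{17}{15} to the remainder.
  remainder \tfrac{3}{4}yz - \tfrac{37}{15}x - \tfrac{4}{3}y + \tfrac{1}{3}z + \tfrac{17}{15} ≠ 0; add h_3 = \tfrac{3}{4}yz - \tfrac{37}{15}x - \tfrac{4}{3}y + \tfrac{1}{3}z + \tfrac{17}{15} to the basis.

S(f_1,h_3): lcm = xyz. S = \tfrac{3}{4}y^{2}z + \tfrac{148}{45}x^{2} - \tfrac{11}{9}xy - \tfrac{4}{9}xz - \tfrac{68}{45}x + 3y.
  leading term y^{2}z: subtract (y)·h_3 from \tfrac{3}{4}y^{2}z + \tfrac{148}{45}x^{2} - \tfrac{11}{9}xy - \tfrac{4}{9}xz - \tfrac{68}{45}x + 3y → \tfrac{148}{45}x^{2} + \tfrac{56}{45}xy - \tfrac{4}{9}xz + \tfrac{4}{3}y^{2} - \tfrac{1}{3}yz - \tfrac{68}{45}x + \tfrac{28}{15}y
  leading term x^{2}: no divisor's leading term divides it; move \tfrac{148}{45}x^{2} to the remainder.
  leading term xy: no divisor's leading term divides it; move \tfrac{56}{45}xy to the remainder.
  leading term xz: subtract (\tfrac{2}{9})·f_1 from -\tfrac{4}{9}xz + \tfrac{4}{3}y^{2} - \tfrac{1}{3}yz - \tfrac{68}{45}x + \tfrac{28}{15}y → \tfrac{4}{3}y^{2} - \tfrac{128}{45}x + \tfrac{28}{15}y + \tfrac{4}{3}
  leading term y^{2}: no divisor's leading term divides it; move \tfrac{4}{3}y^{2} to the remainder.
  leading term x: no divisor's leading term divides it; move -\tfrac{128}{45}x to the remainder.
  leading term y: no divisor's leading term divides it; move \tfrac{28}{15}y to the remainder.
  leading term 1: no divisor's leading term divides it; move \tfrac{4}{3} to the remainder.
  remainder \tfrac{148}{45}x^{2} + \tfrac{56}{45}xy + \tfrac{4}{3}y^{2} - \tfrac{128}{45}x + \tfrac{28}{15}y + \tfrac{4}{3} ≠ 0; add h_4 = \tfrac{148}{45}x^{2} + \tfrac{56}{45}xy + \tfrac{4}{3}y^{2} - \tfrac{128}{45}x + \tfrac{28}{15}y + \tfrac{4}{3} to the basis.

The other S-polynomials (S(f_2,h_3), S(f_1,h_4), S(f_2,h_4), S(h_3,h_4)) all reduce to 0 modulo the current basis, so we have a Gröbner basis.
Inter-reduce: drop elements whose leading term is divisible by another's, tail-reduce, and make monic.
Reduced Gröbner basis: {x^{2} + \tfrac{14}{37}xy + \tfrac{15}{37}y^{2} - \tfrac{32}{37}x + \tfrac{21}{37}y + \tfrac{15}{37}, xz - \tfrac{8}{15}x + \tfrac{4}{3}y - \tfrac{1}{3}z + \tfrac{28}{15}, yz - \tfrac{148}{45}x - \tfrac{16}{9}y + \tfrac{4}{9}z + \tfrac{68}{45}}.
Label its elements g_1 = x^{2} + \tfrac{14}{37}xy + \tfrac{15}{37}y^{2} - \tfrac{32}{37}x + \tfrac{21}{37}y + \tfrac{15}{37}, g_2 = xz - \tfrac{8}{15}x + \tfrac{4}{3}y - \tfrac{1}{3}z + \tfrac{28}{15}, g_3 = yz - \tfrac{148}{45}x - \tfrac{16}{9}y + \tfrac{4}{9}z + \tfrac{68}{45}.

Reduce p = -yz + \tfrac{148}{45}x + \tfrac{16}{9}y - \tfrac{4}{9}z - \tfrac{68}{45} modulo G:
  leading term yz: subtract (-1)·g_3 from -yz + \tfrac{148}{45}x + \tfrac{16}{9}y - \tfrac{4}{9}z - \tfrac{68}{45} → 0
  normal form = 0.
Since the normal form is 0, p ∈ I.

-yz + \tfrac{148}{45}x + \tfrac{16}{9}y - \tfrac{4}{9}z - \tfrac{68}{45} lies in I (it reduces to 0).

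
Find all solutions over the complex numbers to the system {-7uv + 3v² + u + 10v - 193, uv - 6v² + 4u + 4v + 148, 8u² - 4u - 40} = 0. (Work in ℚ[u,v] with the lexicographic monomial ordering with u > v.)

{(-2, 5)}

Compute a lex Gröbner basis by Buchberger's algorithm.
f_1 = -7uv + u + 3v² + 10v - 193, LT = uv.
f_2 = uv + 4u - 6v² + 4v + 148, LT = uv.
f_3 = 8u² - 4u - 40, LT = u².

S(f_1,f_2): lcm = uv. S = -29/7u + 39/7v² - 38/7v - 843/7.
  reduce S modulo (f_1, f_2, f_3):
  remainder -29/7u + 39/7v² - 38/7v - 843/7 ≠ 0; add h_4 = -29/7u + 39/7v² - 38/7v - 843/7 to the basis.

S(f_1,f_3): lcm = u²v. S = -1/7u² - 3/7uv² - 13/14uv + 193/7u + 5v.
  reduce S modulo (f_1, f_2, f_3, h_4):
  remainder -9/49v³ + 14517/406v² - 29055/1421v - 2184675/2842 ≠ 0; add h_5 = -9/49v³ + 14517/406v² - 29055/1421v - 2184675/2842 to the basis.

S(f_2,f_3): lcm = u²v. S = 4u² - 6uv² + 9/2uv + 148u + 5v.
  reduce S modulo (f_1, f_2, f_3, h_4, h_5):
  remainder -8850/29v² + 7675/29v + 182875/29 ≠ 0; add h_6 = -8850/29v² + 7675/29v + 182875/29 to the basis.

S(f_1,h_4): lcm = uv. S = -1/7u + 39/29v³ - 353/203v² - 6191/203v + 193/7.
  reduce S modulo (f_1, f_2, f_3, h_4, h_5, h_6):
  remainder 931091/20532v - 4655455/20532 ≠ 0; add h_7 = 931091/20532v - 4655455/20532 to the basis.

The other S-polynomials (S(f_2,h_4), S(f_3,h_4), S(f_1,h_5), S(f_2,h_5), S(f_3,h_5), S(h_4,h_5), S(f_1,h_6), S(f_2,h_6), S(f_3,h_6), S(h_4,h_6), S(h_5,h_6), S(f_1,h_7), S(f_2,h_7), S(f_3,h_7), S(h_4,h_7), S(h_5,h_7), S(h_6,h_7)) all reduce to 0 modulo the current basis, so we have a Gröbner basis.
Inter-reduce: drop elements whose leading term is divisible by another's, tail-reduce, and make monic.
Reduced Gröbner basis: {u + 2, v - 5}.

The lex basis is triangular: the last element involves only v. Solving v - 5 = 0 gives v ∈ {5}; substituting each value into the earlier elements determines the remaining variables.
  v = 5: the earlier basis element becomes u + 2 = 0, giving u = -2 — point (-2, 5).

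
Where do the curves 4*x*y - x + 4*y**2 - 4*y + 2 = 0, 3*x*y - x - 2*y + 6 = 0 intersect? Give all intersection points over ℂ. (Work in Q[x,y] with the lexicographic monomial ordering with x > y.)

Compute a lex Gröbner basis by Buchberger's algorithm.
f_1 = 4*x*y - x + 4*y**2 - 4*y + 2, LT = x*y.
f_2 = 3*x*y - x - 2*y + 6, LT = x*y.

S(f_1,f_2): lcm = x*y. S = 1/12*x + y**2 - 1/3*y - 3/2.
  leading term x: no divisor's leading term divides it; move 1/12*x to the remainder.
  leading term y**2: no divisor's leading term divides it; move y**2 to the remainder.
  leading term y: no divisor's leading term divides it; move -1/3*y to the remainder.
  leading term 1: no divisor's leading term divides it; move -3/2 to the remainder.
  remainder 1/12*x + y**2 - 1/3*y - 3/2 ≠ 0; add h_3 = 1/12*x + y**2 - 1/3*y - 3/2 to the basis.

S(f_1,h_3): lcm = x*y. S = -1/4*x - 12*y**3 + 5*y**2 + 17*y + 1/2.
  leading term x: subtract (-3)·h_3 from -1/4*x - 12*y**3 + 5*y**2 + 17*y + 1/2 → -12*y**3 + 8*y**2 + 16*y - 4
  leading term y**3: no divisor's leading term divides it; move -12*y**3 to the remainder.
  leading term y**2: no divisor's leading term divides it; move 8*y**2 to the remainder.
  leading term y: no divisor's leading term divides it; move 16*y to the remainder.
  leading term 1: no divisor's leading term divides it; move -4 to the remainder.
  remainder -12*y**3 + 8*y**2 + 16*y - 4 ≠ 0; add h_4 = -12*y**3 + 8*y**2 + 16*y - 4 to the basis.

S(f_2,h_3): lcm = x*y. S = -1/3*x - 12*y**3 + 4*y**2 + 52/3*y + 2.
  leading term x: subtract (-4)·h_3 from -1/3*x - 12*y**3 + 4*y**2 + 52/3*y + 2 → -12*y**3 + 8*y**2 + 16*y - 4
  leading term y**3: subtract (1)·h_4 from -12*y**3 + 8*y**2 + 16*y - 4 → 0
  remainder 0.

S(f_1,h_4): lcm = x*y**3. S = 5/12*x*y**2 + 4/3*x*y - 1/3*x + y**4 - y**3 + 1/2*y**2.
  leading term x*y**2: subtract (5/48*y)·f_1 from 5/12*x*y**2 + 4/3*x*y - 1/3*x + y**4 - y**3 + 1/2*y**2 → 23/16*x*y - 1/3*x + y**4 - 17/12*y**3 + 11/12*y**2 - 5/24*y
  leading term x*y: subtract (23/64)·f_1 from 23/16*x*y - 1/3*x + y**4 - 17/12*y**3 + 11/12*y**2 - 5/24*y → 5/192*x + y**4 - 17/12*y**3 - 25/48*y**2 + 59/48*y - 23/32
  leading term x: subtract (5/16)·h_3 from 5/192*x + y**4 - 17/12*y**3 - 25/48*y**2 + 59/48*y - 23/32 → y**4 - 17/12*y**3 - 5/6*y**2 + 4/3*y - 1/4
  leading term y**4: subtract (-1/12*y)·h_4 from y**4 - 17/12*y**3 - 5/6*y**2 + 4/3*y - 1/4 → -3/4*y**3 + 1/2*y**2 + y - 1/4
  leading term y**3: subtract (1/16)·h_4 from -3/4*y**3 + 1/2*y**2 + y - 1/4 → 0
  remainder 0.

S(f_2,h_4): lcm = x*y**3. S = 1/3*x*y**2 + 4/3*x*y - 1/3*x - 2/3*y**3 + 2*y**2.
  leading term x*y**2: subtract (1/12*y)·f_1 from 1/3*x*y**2 + 4/3*x*y - 1/3*x - 2/3*y**3 + 2*y**2 → 17/12*x*y - 1/3*x - y**3 + 7/3*y**2 - 1/6*y
  leading term x*y: subtract (17/48)·f_1 from 17/12*x*y - 1/3*x - y**3 + 7/3*y**2 - 1/6*y → 1/48*x - y**3 + 11/12*y**2 + 5/4*y - 17/24
  leading term x: subtract (1/4)·h_3 from 1/48*x - y**3 + 11/12*y**2 + 5/4*y - 17/24 → -y**3 + 2/3*y**2 + 4/3*y - 1/3
  leading term y**3: subtract (1/12)·h_4 from -y**3 + 2/3*y**2 + 4/3*y - 1/3 → 0
  remainder 0.

S(h_3,h_4): leading monomials are coprime, so the S-polynomial reduces to 0 (Buchberger's first criterion).
Every S-polynomial of the final basis reduces to 0, so we have a Gröbner basis.
Inter-reduce: drop elements whose leading term is divisible by another's, tail-reduce, and make monic.
Reduced Gröbner basis: {x + 12*y**2 - 4*y - 18, y**3 - 2/3*y**2 - 4/3*y + 1/3}.

A lex Gröbner basis eliminates variables successively. Here y**3 - 2/3*y**2 - 4/3*y + 1/3 depends only on y, with roots {-1, 5/6 - sqrt(13)/6, sqrt(13)/6 + 5/6}; lifting each root through the earlier basis elements recovers the full solutions.
  y = -1: the earlier basis element becomes x - 2 = 0, giving x = 2 — point (2, -1).
  y = 5/6 - sqrt(13)/6: the earlier basis element becomes x - 8*sqrt(13)/3 - 26/3 = 0, giving x = 26/3 + 8*sqrt(13)/3 — point (26/3 + 8*sqrt(13)/3, 5/6 - sqrt(13)/6).
  y = sqrt(13)/6 + 5/6: the earlier basis element becomes x - 26/3 + 8*sqrt(13)/3 = 0, giving x = 26/3 - 8*sqrt(13)/3 — point (26/3 - 8*sqrt(13)/3, sqrt(13)/6 + 5/6).

{(2, -1), (26/3 + 8*sqrt(13)/3, 5/6 - sqrt(13)/6), (26/3 - 8*sqrt(13)/3, sqrt(13)/6 + 5/6)}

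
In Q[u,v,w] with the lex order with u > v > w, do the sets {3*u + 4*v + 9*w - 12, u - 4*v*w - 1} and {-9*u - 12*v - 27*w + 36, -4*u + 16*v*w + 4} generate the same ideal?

Two ideals are equal iff their reduced Gröbner bases coincide (the reduced basis is unique for a fixed ordering).
Buchberger on the first generating set:
f_1 = 3*u + 4*v + 9*w - 12, LT = u.
f_2 = u - 4*v*w - 1, LT = u.

S(f_1,f_2): lcm = u. S = 4*v*w + 4/3*v + 3*w - 3.
  reduce S modulo (f_1, f_2):
  remainder 4*v*w + 4/3*v + 3*w - 3 ≠ 0; add g_3 = 4*v*w + 4/3*v + 3*w - 3 to the basis.

The other S-polynomials (S(f_1,g_3), S(f_2,g_3)) all reduce to 0 modulo the current basis, so we have a Gröbner basis.
Inter-reduce: drop elements whose leading term is divisible by another's, tail-reduce, and make monic.
Reduced Gröbner basis: {u + 4/3*v + 3*w - 4, v*w + 1/3*v + 3/4*w - 3/4}.

Buchberger on the second generating set:
h_1 = -9*u - 12*v - 27*w + 36, LT = u.
h_2 = -4*u + 16*v*w + 4, LT = u.

S(h_1,h_2): lcm = u. S = 4*v*w + 4/3*v + 3*w - 3.
  reduce S modulo (h_1, h_2):
  remainder 4*v*w + 4/3*v + 3*w - 3 ≠ 0; add k_3 = 4*v*w + 4/3*v + 3*w - 3 to the basis.

The other S-polynomials (S(h_1,k_3), S(h_2,k_3)) all reduce to 0 modulo the current basis, so we have a Gröbner basis.
Inter-reduce: drop elements whose leading term is divisible by another's, tail-reduce, and make monic.
Reduced Gröbner basis: {u + 4/3*v + 3*w - 4, v*w + 1/3*v + 3/4*w - 3/4}.

Same reduced basis, so the two generating sets span the same ideal.

Yes, the ideals are equal.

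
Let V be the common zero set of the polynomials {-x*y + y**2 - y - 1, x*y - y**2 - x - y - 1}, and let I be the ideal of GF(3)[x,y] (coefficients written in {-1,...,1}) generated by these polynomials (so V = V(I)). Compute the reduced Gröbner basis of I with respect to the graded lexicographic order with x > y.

f_1 = -x*y + y**2 - y - 1, LT = x*y.
f_2 = x*y - y**2 - x - y - 1, LT = x*y.

S(f_1,f_2): lcm = x*y. S = x - y - 1.
  reduce S modulo (f_1, f_2):
  remainder x - y - 1 ≠ 0; add g_3 = x - y - 1 to the basis.

S(f_1,g_3): lcm = x*y. S = -y + 1.
  reduce S modulo (f_1, f_2, g_3):
  remainder -y + 1 ≠ 0; add g_4 = -y + 1 to the basis.

The other S-polynomials (S(f_2,g_3), S(f_1,g_4), S(f_2,g_4), S(g_3,g_4)) all reduce to 0 modulo the current basis, so we have a Gröbner basis.
Inter-reduce: drop elements whose leading term is divisible by another's, tail-reduce, and make monic.

G = {x + 1, y - 1}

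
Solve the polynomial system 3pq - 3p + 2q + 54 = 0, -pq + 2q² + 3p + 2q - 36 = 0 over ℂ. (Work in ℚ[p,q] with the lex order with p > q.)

Compute a lex Gröbner basis by Buchberger's algorithm.
f_1 = 3pq - 3p + 2q + 54, LT = pq.
f_2 = -pq + 3p + 2q² + 2q - 36, LT = pq.

S(f_1,f_2): lcm = pq. S = 2p + 2q² + 8/3q - 18.
  leading term p: no divisor's leading term divides it; move 2p to the remainder.
  leading term q²: no divisor's leading term divides it; move 2q² to the remainder.
  leading term q: no divisor's leading term divides it; move 8/3q to the remainder.
  leading term 1: no divisor's leading term divides it; move -18 to the remainder.
  remainder 2p + 2q² + 8/3q - 18 ≠ 0; add h_3 = 2p + 2q² + 8/3q - 18 to the basis.

S(f_1,h_3): lcm = pq. S = -p - q³ - 4/3q² + 29/3q + 18.
  leading term p: subtract (-½)·h_3 from -p - q³ - 4/3q² + 29/3q + 18 → -q³ - ⅓q² + 11q + 9
  leading term q³: no divisor's leading term divides it; move -q³ to the remainder.
  leading term q²: no divisor's leading term divides it; move -⅓q² to the remainder.
  leading term q: no divisor's leading term divides it; move 11q to the remainder.
  leading term 1: no divisor's leading term divides it; move 9 to the remainder.
  remainder -q³ - ⅓q² + 11q + 9 ≠ 0; add h_4 = -q³ - ⅓q² + 11q + 9 to the basis.

The other S-polynomials (S(f_2,h_3), S(f_1,h_4), S(f_2,h_4), S(h_3,h_4)) all reduce to 0 modulo the current basis, so we have a Gröbner basis.
Inter-reduce: drop elements whose leading term is divisible by another's, tail-reduce, and make monic.
Reduced Gröbner basis: {p + q² + 4/3q - 9, q³ + ⅓q² - 11q - 9}.

Elimination: the polynomial q³ + ⅓q² - 11q - 9 lies in the elimination ideal for q, so q ∈ {-3, 4/3 - sqrt(43)/3, 4/3 + sqrt(43)/3}. For each such q, the remaining basis elements (now univariate) give the rest of the solution.
  q = -3: the earlier basis element becomes p - 4 = 0, giving p = 4 — point (4, -3).
  q = 4/3 - sqrt(43)/3: the earlier basis element becomes p - 4*sqrt(43)/3 - 2/3 = 0, giving p = 2/3 + 4*sqrt(43)/3 — point (2/3 + 4*sqrt(43)/3, 4/3 - sqrt(43)/3).
  q = 4/3 + sqrt(43)/3: the earlier basis element becomes p - 2/3 + 4*sqrt(43)/3 = 0, giving p = 2/3 - 4*sqrt(43)/3 — point (2/3 - 4*sqrt(43)/3, 4/3 + sqrt(43)/3).
Each listed point satisfies every original equation (direct substitution).

{(4, -3), (2/3 + 4*sqrt(43)/3, 4/3 - sqrt(43)/3), (2/3 - 4*sqrt(43)/3, 4/3 + sqrt(43)/3)}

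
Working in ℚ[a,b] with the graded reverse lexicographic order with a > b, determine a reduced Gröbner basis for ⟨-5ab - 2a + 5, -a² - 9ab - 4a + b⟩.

G = {a² + ⅖a - b + 9, ab + ⅖a - 1, b² - a - 43/5b - 4}

f_1 = -5ab - 2a + 5, LT = ab.
f_2 = -a² - 9ab - 4a + b, LT = a².

S(f_1,f_2): lcm = a²b. S = -9ab² + ⅖a² - 4ab + b² - a.
  reduce S modulo (f_1, f_2):
  remainder b² - a - 43/5b - 4 ≠ 0; add g_3 = b² - a - 43/5b - 4 to the basis.

The other S-polynomials (S(f_1,g_3), S(f_2,g_3)) all reduce to 0 modulo the current basis, so we have a Gröbner basis.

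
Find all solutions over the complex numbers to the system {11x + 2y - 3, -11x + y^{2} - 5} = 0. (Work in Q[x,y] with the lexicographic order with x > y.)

{(1, -4), (-1/11, 2)}

Compute a lex Gröbner basis by Buchberger's algorithm.
f_1 = 11x + 2y - 3, LT = x.
f_2 = -11x + y^{2} - 5, LT = x.

S(f_1,f_2): lcm = x. S = \tfrac{1}{11}y^{2} + \tfrac{2}{11}y - \tfrac{8}{11}.
  leading term y^{2}: no divisor's leading term divides it; move \tfrac{1}{11}y^{2} to the remainder.
  leading term y: no divisor's leading term divides it; move \tfrac{2}{11}y to the remainder.
  leading term 1: no divisor's leading term divides it; move -\tfrac{8}{11} to the remainder.
  remainder \tfrac{1}{11}y^{2} + \tfrac{2}{11}y - \tfrac{8}{11} ≠ 0; add h_3 = \tfrac{1}{11}y^{2} + \tfrac{2}{11}y - \tfrac{8}{11} to the basis.

The other S-polynomials (S(f_1,h_3), S(f_2,h_3)) all reduce to 0 modulo the current basis, so we have a Gröbner basis.
Inter-reduce: drop elements whose leading term is divisible by another's, tail-reduce, and make monic.
Reduced Gröbner basis: {x + \tfrac{2}{11}y - \tfrac{3}{11}, y^{2} + 2y - 8}.

A lex Gröbner basis eliminates variables successively. Here y^{2} + 2y - 8 depends only on y, with roots {-4, 2}; lifting each root through the earlier basis elements recovers the full solutions.
  y = -4: the earlier basis element becomes x - 1 = 0, giving x = 1 — point (1, -4).
  y = 2: the earlier basis element becomes x + \tfrac{1}{11} = 0, giving x = -1/11 — point (-1/11, 2).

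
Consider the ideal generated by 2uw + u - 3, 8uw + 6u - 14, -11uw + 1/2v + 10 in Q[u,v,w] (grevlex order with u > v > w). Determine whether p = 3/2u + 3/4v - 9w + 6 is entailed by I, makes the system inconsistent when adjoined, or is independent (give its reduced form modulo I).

First compute the reduced Gröbner basis of I by Buchberger's algorithm.
f_1 = 2uw + u - 3, LT = uw.
f_2 = 8uw + 6u - 14, LT = uw.
f_3 = -11uw + 1/2v + 10, LT = uw.

S(f_1,f_2): lcm = uw. S = -1/4u + 1/4.
  leading term u: no divisor's leading term divides it; move -1/4u to the remainder.
  leading term 1: no divisor's leading term divides it; move 1/4 to the remainder.
  remainder -1/4u + 1/4 ≠ 0; add h_4 = -1/4u + 1/4 to the basis.

S(f_1,f_3): lcm = uw. S = 1/2u + 1/22v - 13/22.
  leading term u: subtract (-2)·h_4 from 1/2u + 1/22v - 13/22 → 1/22v - 1/11
  leading term v: no divisor's leading term divides it; move 1/22v to the remainder.
  leading term 1: no divisor's leading term divides it; move -1/11 to the remainder.
  remainder 1/22v - 1/11 ≠ 0; add h_5 = 1/22v - 1/11 to the basis.

S(f_1,h_4): lcm = uw. S = 1/2u + w - 3/2.
  leading term u: subtract (-2)·h_4 from 1/2u + w - 3/2 → w - 1
  leading term w: no divisor's leading term divides it; move w to the remainder.
  leading term 1: no divisor's leading term divides it; move -1 to the remainder.
  remainder w - 1 ≠ 0; add h_6 = w - 1 to the basis.

The other S-polynomials (S(f_2,f_3), S(f_2,h_4), S(f_3,h_4), S(f_1,h_5), S(f_2,h_5), S(f_3,h_5), S(h_4,h_5), S(f_1,h_6), S(f_2,h_6), S(f_3,h_6), S(h_4,h_6), S(h_5,h_6)) all reduce to 0 modulo the current basis, so we have a Gröbner basis.
Inter-reduce: drop elements whose leading term is divisible by another's, tail-reduce, and make monic.
Reduced Gröbner basis: {u - 1, v - 2, w - 1}.
Label its elements g_1 = u - 1, g_2 = v - 2, g_3 = w - 1.

Reduce p = 3/2u + 3/4v - 9w + 6 modulo G:
  leading term u: subtract (3/2)·g_1 from 3/2u + 3/4v - 9w + 6 → 3/4v - 9w + 15/2
  leading term v: subtract (3/4)·g_2 from 3/4v - 9w + 15/2 → -9w + 9
  leading term w: subtract (-9)·g_3 from -9w + 9 → 0
  normal form = 0.
Since the normal form is 0, p ∈ I.

3/2u + 3/4v - 9w + 6 lies in I (it reduces to 0).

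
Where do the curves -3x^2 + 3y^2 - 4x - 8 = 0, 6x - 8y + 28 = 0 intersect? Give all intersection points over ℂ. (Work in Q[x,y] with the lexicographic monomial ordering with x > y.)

{(-2, 2), (230/21, 82/7)}

Compute a lex Gröbner basis by Buchberger's algorithm.
f_1 = -3x^2 - 4x + 3y^2 - 8, LT = x^2.
f_2 = 6x - 8y + 28, LT = x.

S(f_1,f_2): lcm = x^2. S = 4/3xy - 10/3x - y^2 + 8/3.
  leading term xy: subtract (2/9y)·f_2 from 4/3xy - 10/3x - y^2 + 8/3 → -10/3x + 7/9y^2 - 56/9y + 8/3
  leading term x: subtract (-5/9)·f_2 from -10/3x + 7/9y^2 - 56/9y + 8/3 → 7/9y^2 - 32/3y + 164/9
  leading term y^2: no divisor's leading term divides it; move 7/9y^2 to the remainder.
  leading term y: no divisor's leading term divides it; move -32/3y to the remainder.
  leading term 1: no divisor's leading term divides it; move 164/9 to the remainder.
  remainder 7/9y^2 - 32/3y + 164/9 ≠ 0; add h_3 = 7/9y^2 - 32/3y + 164/9 to the basis.

The other S-polynomials (S(f_1,h_3), S(f_2,h_3)) all reduce to 0 modulo the current basis, so we have a Gröbner basis.
Inter-reduce: drop elements whose leading term is divisible by another's, tail-reduce, and make monic.
Reduced Gröbner basis: {x - 4/3y + 14/3, y^2 - 96/7y + 164/7}.

Elimination: the polynomial y^2 - 96/7y + 164/7 lies in the elimination ideal for y, so y ∈ {2, 82/7}. For each such y, the remaining basis elements (now univariate) give the rest of the solution.
  y = 2: the earlier basis element becomes x + 2 = 0, giving x = -2 — point (-2, 2).
  y = 82/7: the earlier basis element becomes x - 230/21 = 0, giving x = 230/21 — point (230/21, 82/7).
Check: every point annihilates each of the original generators.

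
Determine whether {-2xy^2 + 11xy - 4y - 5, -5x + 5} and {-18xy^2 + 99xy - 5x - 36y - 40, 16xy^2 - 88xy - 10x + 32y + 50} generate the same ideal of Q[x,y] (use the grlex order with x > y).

Yes, the ideals are equal.

Since reduced Gröbner bases are canonical representatives of ideals under a given ordering, it suffices to compute and compare them.
Buchberger on the first generating set:
f_1 = -2xy^2 + 11xy - 4y - 5, LT = xy^2.
f_2 = -5x + 5, LT = x.

S(f_1,f_2): lcm = xy^2. S = -11/2xy + y^2 + 2y + 5/2.
  leading term xy: subtract (11/10y)·f_2 from -11/2xy + y^2 + 2y + 5/2 → y^2 - 7/2y + 5/2
  leading term y^2: no divisor's leading term divides it; move y^2 to the remainder.
  leading term y: no divisor's leading term divides it; move -7/2y to the remainder.
  leading term 1: no divisor's leading term divides it; move 5/2 to the remainder.
  remainder y^2 - 7/2y + 5/2 ≠ 0; add g_3 = y^2 - 7/2y + 5/2 to the basis.

The other S-polynomials (S(f_1,g_3), S(f_2,g_3)) all reduce to 0 modulo the current basis, so we have a Gröbner basis.
Inter-reduce: drop elements whose leading term is divisible by another's, tail-reduce, and make monic.
Reduced Gröbner basis: {y^2 - 7/2y + 5/2, x - 1}.

Buchberger on the second generating set:
h_1 = -18xy^2 + 99xy - 5x - 36y - 40, LT = xy^2.
h_2 = 16xy^2 - 88xy - 10x + 32y + 50, LT = xy^2.

S(h_1,h_2): lcm = xy^2. S = 65/72x - 65/72.
  leading term x: no divisor's leading term divides it; move 65/72x to the remainder.
  leading term 1: no divisor's leading term divides it; move -65/72 to the remainder.
  remainder 65/72x - 65/72 ≠ 0; add k_3 = 65/72x - 65/72 to the basis.

S(h_1,k_3): lcm = xy^2. S = -11/2xy + y^2 + 5/18x + 2y + 20/9.
  leading term xy: subtract (-396/65y)·k_3 from -11/2xy + y^2 + 5/18x + 2y + 20/9 → y^2 + 5/18x - 7/2y + 20/9
  leading term y^2: no divisor's leading term divides it; move y^2 to the remainder.
  leading term x: subtract (4/13)·k_3 from 5/18x - 7/2y + 20/9 → -7/2y + 5/2
  leading term y: no divisor's leading term divides it; move -7/2y to the remainder.
  leading term 1: no divisor's leading term divides it; move 5/2 to the remainder.
  remainder y^2 - 7/2y + 5/2 ≠ 0; add k_4 = y^2 - 7/2y + 5/2 to the basis.

The other S-polynomials (S(h_2,k_3), S(h_1,k_4), S(h_2,k_4), S(k_3,k_4)) all reduce to 0 modulo the current basis, so we have a Gröbner basis.
Inter-reduce: drop elements whose leading term is divisible by another's, tail-reduce, and make monic.
Reduced Gröbner basis: {y^2 - 7/2y + 5/2, x - 1}.

Same reduced basis, so the two generating sets span the same ideal.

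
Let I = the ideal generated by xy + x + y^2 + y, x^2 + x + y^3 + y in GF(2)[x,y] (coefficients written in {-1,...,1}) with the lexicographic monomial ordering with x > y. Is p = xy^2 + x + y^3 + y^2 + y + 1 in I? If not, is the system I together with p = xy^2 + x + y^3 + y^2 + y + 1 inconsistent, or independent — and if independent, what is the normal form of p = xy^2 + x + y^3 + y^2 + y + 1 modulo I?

First compute the reduced Gröbner basis of I by Buchberger's algorithm.
f_1 = xy + x + y^2 + y, LT = xy.
f_2 = x^2 + x + y^3 + y, LT = x^2.

S(f_1,f_2): lcm = x^2y. S = x^2 + xy^2 + y^4 + y^2.
  leading term x^2: subtract (1)·f_2 from x^2 + xy^2 + y^4 + y^2 → xy^2 + x + y^4 + y^3 + y^2 + y
  leading term xy^2: subtract (y)·f_1 from xy^2 + x + y^4 + y^3 + y^2 + y → xy + x + y^4 + y
  leading term xy: subtract (1)·f_1 from xy + x + y^4 + y → y^4 + y^2
  leading term y^4: no divisor's leading term divides it; move y^4 to the remainder.
  leading term y^2: no divisor's leading term divides it; move y^2 to the remainder.
  remainder y^4 + y^2 ≠ 0; add h_3 = y^4 + y^2 to the basis.

The other S-polynomials (S(f_1,h_3), S(f_2,h_3)) all reduce to 0 modulo the current basis, so we have a Gröbner basis.
Inter-reduce: drop elements whose leading term is divisible by another's, tail-reduce, and make monic.
Reduced Gröbner basis: {x^2 + x + y^3 + y, xy + x + y^2 + y, y^4 + y^2}.
Label its elements g_1 = x^2 + x + y^3 + y, g_2 = xy + x + y^2 + y, g_3 = y^4 + y^2.

Reduce p = xy^2 + x + y^3 + y^2 + y + 1 modulo G:
  leading term xy^2: subtract (y)·g_2 from xy^2 + x + y^3 + y^2 + y + 1 → xy + x + y + 1
  leading term xy: subtract (1)·g_2 from xy + x + y + 1 → y^2 + 1
  leading term y^2: no divisor's leading term divides it; move y^2 to the remainder.
  leading term 1: no divisor's leading term divides it; move 1 to the remainder.
  normal form = y^2 + 1.
The normal form is nonzero, so p ∉ I. Since p minus its normal form lies in I, I + (p) = I + (r) where r = y^2 + 1; decide whether this ideal is the whole ring.
Run Buchberger on G together with r (pairs among the g_i already reduce to 0 since G is a Gröbner basis):
g_1 = x^2 + x + y^3 + y, LT = x^2.
g_2 = xy + x + y^2 + y, LT = xy.
g_3 = y^4 + y^2, LT = y^4.
r = y^2 + 1, LT = y^2.

The S-polynomials (S(g_1,g_2), S(g_1,g_3), S(g_1,r), S(g_2,g_3), S(g_2,r), S(g_3,r)) all reduce to 0 modulo the current basis, so we have a Gröbner basis.
Inter-reduce: drop elements whose leading term is divisible by another's, tail-reduce, and make monic.
Reduced Gröbner basis: {x^2 + x, xy + x + y + 1, y^2 + 1}.
The reduced Gröbner basis of I + (p) is {x^2 + x, xy + x + y + 1, y^2 + 1} ≠ {1}, a proper ideal, so the enlarged system stays consistent: p is independent of I, with normal form y^2 + 1.

xy^2 + x + y^3 + y^2 + y + 1 is independent of I; its normal form modulo I is y^2 + 1.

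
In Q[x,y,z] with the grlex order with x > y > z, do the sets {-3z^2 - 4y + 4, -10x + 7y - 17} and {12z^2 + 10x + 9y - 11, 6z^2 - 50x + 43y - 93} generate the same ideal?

No, the ideals differ.

For a fixed monomial order, each ideal has a unique reduced Gröbner basis; comparing bases decides equality.
Buchberger on the first generating set:
f_1 = -3z^2 - 4y + 4, LT = z^2.
f_2 = -10x + 7y - 17, LT = x.

S(f_1,f_2): leading monomials are coprime, so the S-polynomial reduces to 0 (Buchberger's first criterion).
Every S-polynomial of the final basis reduces to 0, so we have a Gröbner basis.
Inter-reduce: drop elements whose leading term is divisible by another's, tail-reduce, and make monic.
Reduced Gröbner basis: {z^2 + 4/3y - 4/3, x - 7/10y + 17/10}.

Buchberger on the second generating set:
h_1 = 12z^2 + 10x + 9y - 11, LT = z^2.
h_2 = 6z^2 - 50x + 43y - 93, LT = z^2.

S(h_1,h_2): lcm = z^2. S = 55/6x - 77/12y + 175/12.
  leading term x: no divisor's leading term divides it; move 55/6x to the remainder.
  leading term y: no divisor's leading term divides it; move -77/12y to the remainder.
  leading term 1: no divisor's leading term divides it; move 175/12 to the remainder.
  remainder 55/6x - 77/12y + 175/12 ≠ 0; add k_3 = 55/6x - 77/12y + 175/12 to the basis.

S(h_1,k_3): leading monomials are coprime, so the S-polynomial reduces to 0 (Buchberger's first criterion).
S(h_2,k_3): leading monomials are coprime, so the S-polynomial reduces to 0 (Buchberger's first criterion).
Every S-polynomial of the final basis reduces to 0, so we have a Gröbner basis.
Inter-reduce: drop elements whose leading term is divisible by another's, tail-reduce, and make monic.
Reduced Gröbner basis: {z^2 + 4/3y - 74/33, x - 7/10y + 35/22}.

These differ, so the ideals are not equal.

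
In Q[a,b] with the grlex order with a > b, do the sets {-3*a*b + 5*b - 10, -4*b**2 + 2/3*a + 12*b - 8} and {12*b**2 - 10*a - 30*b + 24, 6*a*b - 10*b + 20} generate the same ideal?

For a fixed monomial order, each ideal has a unique reduced Gröbner basis; comparing bases decides equality.
Buchberger on the first generating set:
f_1 = -3*a*b + 5*b - 10, LT = a*b.
f_2 = -4*b**2 + 2/3*a + 12*b - 8, LT = b**2.

S(f_1,f_2): lcm = a*b**2. S = 1/6*a**2 + 3*a*b - 5/3*b**2 - 2*a + 10/3*b.
  leading term a**2: no divisor's leading term divides it; move 1/6*a**2 to the remainder.
  leading term a*b: subtract (-1)·f_1 from 3*a*b - 5/3*b**2 - 2*a + 10/3*b → -5/3*b**2 - 2*a + 25/3*b - 10
  leading term b**2: subtract (5/12)·f_2 from -5/3*b**2 - 2*a + 25/3*b - 10 → -41/18*a + 10/3*b - 20/3
  leading term a: no divisor's leading term divides it; move -41/18*a to the remainder.
  leading term b: no divisor's leading term divides it; move 10/3*b to the remainder.
  leading term 1: no divisor's leading term divides it; move -20/3 to the remainder.
  remainder 1/6*a**2 - 41/18*a + 10/3*b - 20/3 ≠ 0; add g_3 = 1/6*a**2 - 41/18*a + 10/3*b - 20/3 to the basis.

S(f_1,g_3): lcm = a**2*b. S = 12*a*b - 20*b**2 + 10/3*a + 40*b.
  leading term a*b: subtract (-4)·f_1 from 12*a*b - 20*b**2 + 10/3*a + 40*b → -20*b**2 + 10/3*a + 60*b - 40
  leading term b**2: subtract (5)·f_2 from -20*b**2 + 10/3*a + 60*b - 40 → 0
  remainder 0.

S(f_2,g_3): leading monomials are coprime, so the S-polynomial reduces to 0 (Buchberger's first criterion).
Every S-polynomial of the final basis reduces to 0, so we have a Gröbner basis.
Inter-reduce: drop elements whose leading term is divisible by another's, tail-reduce, and make monic.
Reduced Gröbner basis: {a**2 - 41/3*a + 20*b - 40, a*b - 5/3*b + 10/3, b**2 - 1/6*a - 3*b + 2}.

Buchberger on the second generating set:
h_1 = 12*b**2 - 10*a - 30*b + 24, LT = b**2.
h_2 = 6*a*b - 10*b + 20, LT = a*b.

S(h_1,h_2): lcm = a*b**2. S = -5/6*a**2 - 5/2*a*b + 5/3*b**2 + 2*a - 10/3*b.
  leading term a**2: no divisor's leading term divides it; move -5/6*a**2 to the remainder.
  leading term a*b: subtract (-5/12)·h_2 from -5/2*a*b + 5/3*b**2 + 2*a - 10/3*b → 5/3*b**2 + 2*a - 15/2*b + 25/3
  leading term b**2: subtract (5/36)·h_1 from 5/3*b**2 + 2*a - 15/2*b + 25/3 → 61/18*a - 10/3*b + 5
  leading term a: no divisor's leading term divides it; move 61/18*a to the remainder.
  leading term b: no divisor's leading term divides it; move -10/3*b to the remainder.
  leading term 1: no divisor's leading term divides it; move 5 to the remainder.
  remainder -5/6*a**2 + 61/18*a - 10/3*b + 5 ≠ 0; add k_3 = -5/6*a**2 + 61/18*a - 10/3*b + 5 to the basis.

S(h_1,k_3): leading monomials are coprime, so the S-polynomial reduces to 0 (Buchberger's first criterion).
S(h_2,k_3): lcm = a**2*b. S = 12/5*a*b - 4*b**2 + 10/3*a + 6*b.
  leading term a*b: subtract (2/5)·h_2 from 12/5*a*b - 4*b**2 + 10/3*a + 6*b → -4*b**2 + 10/3*a + 10*b - 8
  leading term b**2: subtract (-1/3)·h_1 from -4*b**2 + 10/3*a + 10*b - 8 → 0
  remainder 0.

Every S-polynomial of the final basis reduces to 0, so we have a Gröbner basis.
Inter-reduce: drop elements whose leading term is divisible by another's, tail-reduce, and make monic.
Reduced Gröbner basis: {a**2 - 61/15*a + 4*b - 6, a*b - 5/3*b + 10/3, b**2 - 5/6*a - 5/2*b + 2}.

The bases are distinct; the ideals are different.

No, the ideals differ.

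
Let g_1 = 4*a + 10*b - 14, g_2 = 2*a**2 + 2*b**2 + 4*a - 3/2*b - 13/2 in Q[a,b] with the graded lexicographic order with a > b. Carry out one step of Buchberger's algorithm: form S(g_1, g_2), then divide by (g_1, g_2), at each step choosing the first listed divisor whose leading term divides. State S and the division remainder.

S(g_1, g_2) = 5/2*a*b - b**2 - 11/2*a + 3/4*b + 13/4; remainder on division = -29/4*b**2 + 93/4*b - 16.

lcm(LM(g_1), LM(g_2)) = a**2.
S = (lcm/LT(g_1))·g_1 − (lcm/LT(g_2))·g_2 = 5/2*a*b - b**2 - 11/2*a + 3/4*b + 13/4.
Reduce S modulo (g_1, g_2) in that order:
  leading term a*b: subtract (5/8*b)·g_1 from 5/2*a*b - b**2 - 11/2*a + 3/4*b + 13/4 → -29/4*b**2 - 11/2*a + 19/2*b + 13/4
  leading term b**2: no divisor's leading term divides it; move -29/4*b**2 to the remainder.
  leading term a: subtract (-11/8)·g_1 from -11/2*a + 19/2*b + 13/4 → 93/4*b - 16
  leading term b: no divisor's leading term divides it; move 93/4*b to the remainder.
  leading term 1: no divisor's leading term divides it; move -16 to the remainder.
The remainder -29/4*b**2 + 93/4*b - 16 is nonzero, so it would be added as the next basis element.
An S-polynomial is built so that the two leading terms cancel; whether anything survives reduction is exactly the Gröbner-basis criterion.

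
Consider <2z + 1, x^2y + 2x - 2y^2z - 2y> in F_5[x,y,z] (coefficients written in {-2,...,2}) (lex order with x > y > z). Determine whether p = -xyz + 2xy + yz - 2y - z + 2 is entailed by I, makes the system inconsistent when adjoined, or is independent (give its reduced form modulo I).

-xyz + 2xy + yz - 2y - z + 2 lies in I (it reduces to 0).

First compute the reduced Gröbner basis of I by Buchberger's algorithm.
f_1 = 2z + 1, LT = z.
f_2 = x^2y + 2x - 2y^2z - 2y, LT = x^2y.

The S-polynomials (S(f_1,f_2)) all reduce to 0 modulo the current basis, so we have a Gröbner basis.
Inter-reduce: drop elements whose leading term is divisible by another's, tail-reduce, and make monic.
Reduced Gröbner basis: {x^2y + 2x + y^2 - 2y, z - 2}.
Label its elements g_1 = x^2y + 2x + y^2 - 2y, g_2 = z - 2.

Reduce p = -xyz + 2xy + yz - 2y - z + 2 modulo G:
  leading term xyz: subtract (-xy)·g_2 from -xyz + 2xy + yz - 2y - z + 2 → yz - 2y - z + 2
  leading term yz: subtract (y)·g_2 from yz - 2y - z + 2 → -z + 2
  leading term z: subtract (-1)·g_2 from -z + 2 → 0
  normal form = 0.
Since the normal form is 0, p ∈ I.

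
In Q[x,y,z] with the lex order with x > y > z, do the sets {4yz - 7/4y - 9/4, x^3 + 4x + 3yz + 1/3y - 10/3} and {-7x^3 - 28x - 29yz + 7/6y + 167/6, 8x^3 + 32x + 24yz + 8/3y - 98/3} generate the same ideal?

Since reduced Gröbner bases are canonical representatives of ideals under a given ordering, it suffices to compute and compare them.
Buchberger on the first generating set:
f_1 = 4yz - 7/4y - 9/4, LT = yz.
f_2 = x^3 + 4x + 3yz + 1/3y - 10/3, LT = x^3.

The S-polynomials (S(f_1,f_2)) all reduce to 0 modulo the current basis, so we have a Gröbner basis.
Inter-reduce: drop elements whose leading term is divisible by another's, tail-reduce, and make monic.
Reduced Gröbner basis: {x^3 + 4x + 79/48y - 79/48, yz - 7/16y - 9/16}.

Buchberger on the second generating set:
h_1 = -7x^3 - 28x - 29yz + 7/6y + 167/6, LT = x^3.
h_2 = 8x^3 + 32x + 24yz + 8/3y - 98/3, LT = x^3.

S(h_1,h_2): lcm = x^3. S = 8/7yz - 1/2y + 3/28.
  leading term yz: no divisor's leading term divides it; move 8/7yz to the remainder.
  leading term y: no divisor's leading term divides it; move -1/2y to the remainder.
  leading term 1: no divisor's leading term divides it; move 3/28 to the remainder.
  remainder 8/7yz - 1/2y + 3/28 ≠ 0; add k_3 = 8/7yz - 1/2y + 3/28 to the basis.

The other S-polynomials (S(h_1,k_3), S(h_2,k_3)) all reduce to 0 modulo the current basis, so we have a Gröbner basis.
Inter-reduce: drop elements whose leading term is divisible by another's, tail-reduce, and make monic.
Reduced Gröbner basis: {x^3 + 4x + 79/48y - 419/96, yz - 7/16y + 3/32}.

Since the reduced bases disagree, the two ideals are not the same.

No, the ideals differ.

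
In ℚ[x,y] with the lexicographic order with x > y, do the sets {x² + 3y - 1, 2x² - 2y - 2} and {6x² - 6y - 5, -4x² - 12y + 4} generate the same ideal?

For a fixed monomial order, each ideal has a unique reduced Gröbner basis; comparing bases decides equality.
Buchberger on the first generating set:
f_1 = x² + 3y - 1, LT = x².
f_2 = 2x² - 2y - 2, LT = x².

S(f_1,f_2): lcm = x². S = 4y.
  leading term y: no divisor's leading term divides it; move 4y to the remainder.
  remainder 4y ≠ 0; add g_3 = 4y to the basis.

The other S-polynomials (S(f_1,g_3), S(f_2,g_3)) all reduce to 0 modulo the current basis, so we have a Gröbner basis.
Inter-reduce: drop elements whose leading term is divisible by another's, tail-reduce, and make monic.
Reduced Gröbner basis: {x² - 1, y}.

Buchberger on the second generating set:
h_1 = 6x² - 6y - 5, LT = x².
h_2 = -4x² - 12y + 4, LT = x².

S(h_1,h_2): lcm = x². S = -4y + ⅙.
  leading term y: no divisor's leading term divides it; move -4y to the remainder.
  leading term 1: no divisor's leading term divides it; move ⅙ to the remainder.
  remainder -4y + ⅙ ≠ 0; add k_3 = -4y + ⅙ to the basis.

The other S-polynomials (S(h_1,k_3), S(h_2,k_3)) all reduce to 0 modulo the current basis, so we have a Gröbner basis.
Inter-reduce: drop elements whose leading term is divisible by another's, tail-reduce, and make monic.
Reduced Gröbner basis: {x² - ⅞, y - 1/24}.

These differ, so the ideals are not equal.
The same test decides containment: I ⊆ J iff every generator of I reduces to 0 modulo a Gröbner basis of J.

No, the ideals differ.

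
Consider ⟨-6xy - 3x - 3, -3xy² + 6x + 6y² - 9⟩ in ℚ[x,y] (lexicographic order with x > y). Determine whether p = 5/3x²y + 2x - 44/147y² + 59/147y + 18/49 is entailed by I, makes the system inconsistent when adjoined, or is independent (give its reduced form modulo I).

First compute the reduced Gröbner basis of I by Buchberger's algorithm.
f_1 = -6xy - 3x - 3, LT = xy.
f_2 = -3xy² + 6x + 6y² - 9, LT = xy².

S(f_1,f_2): lcm = xy². S = ½xy + 2x + 2y² + ½y - 3.
  leading term xy: subtract (-1/12)·f_1 from ½xy + 2x + 2y² + ½y - 3 → 7/4x + 2y² + ½y - 13/4
  leading term x: no divisor's leading term divides it; move 7/4x to the remainder.
  leading term y²: no divisor's leading term divides it; move 2y² to the remainder.
  leading term y: no divisor's leading term divides it; move ½y to the remainder.
  leading term 1: no divisor's leading term divides it; move -13/4 to the remainder.
  remainder 7/4x + 2y² + ½y - 13/4 ≠ 0; add h_3 = 7/4x + 2y² + ½y - 13/4 to the basis.

S(f_1,h_3): lcm = xy. S = ½x - 8/7y³ - 2/7y² + 13/7y + ½.
  leading term x: subtract (2/7)·h_3 from ½x - 8/7y³ - 2/7y² + 13/7y + ½ → -8/7y³ - 6/7y² + 12/7y + 10/7
  leading term y³: no divisor's leading term divides it; move -8/7y³ to the remainder.
  leading term y²: no divisor's leading term divides it; move -6/7y² to the remainder.
  leading term y: no divisor's leading term divides it; move 12/7y to the remainder.
  leading term 1: no divisor's leading term divides it; move 10/7 to the remainder.
  remainder -8/7y³ - 6/7y² + 12/7y + 10/7 ≠ 0; add h_4 = -8/7y³ - 6/7y² + 12/7y + 10/7 to the basis.

S(f_2,h_3): lcm = xy². S = -2x - 8/7y⁴ - 2/7y³ - 1/7y² + 3.
  leading term x: subtract (-8/7)·h_3 from -2x - 8/7y⁴ - 2/7y³ - 1/7y² + 3 → -8/7y⁴ - 2/7y³ + 15/7y² + 4/7y - 5/7
  leading term y⁴: subtract (y)·h_4 from -8/7y⁴ - 2/7y³ + 15/7y² + 4/7y - 5/7 → 4/7y³ + 3/7y² - 6/7y - 5/7
  leading term y³: subtract (-½)·h_4 from 4/7y³ + 3/7y² - 6/7y - 5/7 → 0
  remainder 0.

S(f_1,h_4): lcm = xy³. S = -¼xy² + 3/2xy + 5/4x + ½y².
  leading term xy²: subtract (1/24y)·f_1 from -¼xy² + 3/2xy + 5/4x + ½y² → 13/8xy + 5/4x + ½y² + ⅛y
  leading term xy: subtract (-13/48)·f_1 from 13/8xy + 5/4x + ½y² + ⅛y → 7/16x + ½y² + ⅛y - 13/16
  leading term x: subtract (¼)·h_3 from 7/16x + ½y² + ⅛y - 13/16 → 0
  remainder 0.

S(f_2,h_4): lcm = xy³. S = -¾xy² - ½xy + 5/4x - 2y³ + 3y.
  leading term xy²: subtract (⅛y)·f_1 from -¾xy² - ½xy + 5/4x - 2y³ + 3y → -⅛xy + 5/4x - 2y³ + 27/8y
  leading term xy: subtract (1/48)·f_1 from -⅛xy + 5/4x - 2y³ + 27/8y → 21/16x - 2y³ + 27/8y + 1/16
  leading term x: subtract (¾)·h_3 from 21/16x - 2y³ + 27/8y + 1/16 → -2y³ - 3/2y² + 3y + 5/2
  leading term y³: subtract (7/4)·h_4 from -2y³ - 3/2y² + 3y + 5/2 → 0
  remainder 0.

S(h_3,h_4): leading monomials are coprime, so the S-polynomial reduces to 0 (Buchberger's first criterion).
Every S-polynomial of the final basis reduces to 0, so we have a Gröbner basis.
Inter-reduce: drop elements whose leading term is divisible by another's, tail-reduce, and make monic.
Reduced Gröbner basis: {x + 8/7y² + 2/7y - 13/7, y³ + ¾y² - 3/2y - 5/4}.
Label its elements g_1 = x + 8/7y² + 2/7y - 13/7, g_2 = y³ + ¾y² - 3/2y - 5/4.

Reduce p = 5/3x²y + 2x - 44/147y² + 59/147y + 18/49 modulo G:
  leading term x²y: subtract (5/3xy)·g_1 from 5/3x²y + 2x - 44/147y² + 59/147y + 18/49 → -40/21xy³ - 10/21xy² + 65/21xy + 2x - 44/147y² + 59/147y + 18/49
  leading term xy³: subtract (-40/21y³)·g_1 from -40/21xy³ - 10/21xy² + 65/21xy + 2x - 44/147y² + 59/147y + 18/49 → -10/21xy² + 65/21xy + 2x + 320/147y⁵ + 80/147y⁴ - 520/147y³ - 44/147y² + 59/147y + 18/49
  leading term xy²: subtract (-10/21y²)·g_1 from -10/21xy² + 65/21xy + 2x + 320/147y⁵ + 80/147y⁴ - 520/147y³ - 44/147y² + 59/147y + 18/49 → 65/21xy + 2x + 320/147y⁵ + 160/147y⁴ - 500/147y³ - 58/49y² + 59/147y + 18/49
  leading term xy: subtract (65/21y)·g_1 from 65/21xy + 2x + 320/147y⁵ + 160/147y⁴ - 500/147y³ - 58/49y² + 59/147y + 18/49 → 2x + 320/147y⁵ + 160/147y⁴ - 340/49y³ - 304/147y² + 904/147y + 18/49
  leading term x: subtract (2)·g_1 from 2x + 320/147y⁵ + 160/147y⁴ - 340/49y³ - 304/147y² + 904/147y + 18/49 → 320/147y⁵ + 160/147y⁴ - 340/49y³ - 640/147y² + 820/147y + 200/49
  leading term y⁵: subtract (320/147y²)·g_2 from 320/147y⁵ + 160/147y⁴ - 340/49y³ - 640/147y² + 820/147y + 200/49 → -80/147y⁴ - 180/49y³ - 80/49y² + 820/147y + 200/49
  leading term y⁴: subtract (-80/147y)·g_2 from -80/147y⁴ - 180/49y³ - 80/49y² + 820/147y + 200/49 → -160/49y³ - 120/49y² + 240/49y + 200/49
  leading term y³: subtract (-160/49)·g_2 from -160/49y³ - 120/49y² + 240/49y + 200/49 → 0
  normal form = 0.
Since the normal form is 0, p ∈ I.

5/3x²y + 2x - 44/147y² + 59/147y + 18/49 lies in I (it reduces to 0).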